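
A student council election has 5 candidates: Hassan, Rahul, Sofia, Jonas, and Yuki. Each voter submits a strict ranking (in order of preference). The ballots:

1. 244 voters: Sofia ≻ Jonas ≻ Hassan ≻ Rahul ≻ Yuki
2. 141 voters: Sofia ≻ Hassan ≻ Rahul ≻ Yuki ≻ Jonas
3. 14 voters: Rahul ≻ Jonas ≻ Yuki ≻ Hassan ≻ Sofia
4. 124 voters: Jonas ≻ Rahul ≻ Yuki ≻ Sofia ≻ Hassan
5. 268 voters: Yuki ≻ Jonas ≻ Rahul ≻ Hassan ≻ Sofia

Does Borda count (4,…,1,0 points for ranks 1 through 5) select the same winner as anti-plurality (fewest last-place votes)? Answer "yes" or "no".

no

Borda — scores: Hassan 1193, Rahul 1490, Sofia 1664, Jonas 2074, Yuki 1489. Winner: Jonas.
Anti-plurality — last-place votes: Hassan 124, Rahul 0, Sofia 282, Jonas 141, Yuki 244. Winner: Rahul.
The two methods disagree.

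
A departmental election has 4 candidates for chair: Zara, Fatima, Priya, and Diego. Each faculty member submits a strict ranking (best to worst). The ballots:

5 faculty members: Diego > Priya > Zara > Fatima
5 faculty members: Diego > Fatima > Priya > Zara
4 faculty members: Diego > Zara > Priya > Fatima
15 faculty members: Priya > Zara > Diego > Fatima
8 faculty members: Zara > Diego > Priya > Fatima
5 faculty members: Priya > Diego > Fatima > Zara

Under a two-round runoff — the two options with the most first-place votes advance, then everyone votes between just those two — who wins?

Round 1 first-place votes: Zara 8, Fatima 0, Priya 20, Diego 14.
Priya and Diego advance.
Runoff: Priya is preferred to Diego by 20 voters; Diego by 22.
Diego wins the runoff.

Diego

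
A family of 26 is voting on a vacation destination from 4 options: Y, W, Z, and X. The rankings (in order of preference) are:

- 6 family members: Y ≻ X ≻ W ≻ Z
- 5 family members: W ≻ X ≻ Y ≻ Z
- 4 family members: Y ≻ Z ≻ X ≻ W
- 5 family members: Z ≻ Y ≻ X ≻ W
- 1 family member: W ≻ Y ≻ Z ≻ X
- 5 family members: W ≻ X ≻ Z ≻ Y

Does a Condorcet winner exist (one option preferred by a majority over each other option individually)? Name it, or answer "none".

Y

Y vs W: 15–11 for Y.
Y vs Z: 16–10 for Y.
Y vs X: 16–10 for Y.
Y beats every other option head-to-head.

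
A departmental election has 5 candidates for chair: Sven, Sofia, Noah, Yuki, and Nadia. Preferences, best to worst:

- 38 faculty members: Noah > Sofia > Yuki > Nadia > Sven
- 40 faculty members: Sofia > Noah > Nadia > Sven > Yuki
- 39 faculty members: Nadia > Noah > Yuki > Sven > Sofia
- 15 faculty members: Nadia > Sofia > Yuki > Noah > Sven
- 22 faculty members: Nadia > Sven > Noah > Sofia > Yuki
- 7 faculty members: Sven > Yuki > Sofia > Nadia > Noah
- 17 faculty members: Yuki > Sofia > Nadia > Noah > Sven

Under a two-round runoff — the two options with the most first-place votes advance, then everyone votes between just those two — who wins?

Sofia

Round 1 first-place votes: Sven 7, Sofia 40, Noah 38, Yuki 17, Nadia 76.
Nadia and Sofia advance.
Runoff: Nadia is preferred to Sofia by 76 voters; Sofia by 102.
Sofia wins the runoff.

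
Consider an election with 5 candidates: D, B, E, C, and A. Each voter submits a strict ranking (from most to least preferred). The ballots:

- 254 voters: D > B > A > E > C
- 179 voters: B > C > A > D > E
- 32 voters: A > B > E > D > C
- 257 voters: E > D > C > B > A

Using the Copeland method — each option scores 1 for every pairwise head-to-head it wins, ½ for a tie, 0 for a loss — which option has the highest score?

D: beats B, E, C, and A → score 4.
B: beats E, C, and A; loses to D → score 3.
E: beats C; loses to D, B, and A → score 1.
C: beats A; loses to D, B, and E → score 1.
A: beats E; loses to D, B, and C → score 1.
D has the best pairwise record.

D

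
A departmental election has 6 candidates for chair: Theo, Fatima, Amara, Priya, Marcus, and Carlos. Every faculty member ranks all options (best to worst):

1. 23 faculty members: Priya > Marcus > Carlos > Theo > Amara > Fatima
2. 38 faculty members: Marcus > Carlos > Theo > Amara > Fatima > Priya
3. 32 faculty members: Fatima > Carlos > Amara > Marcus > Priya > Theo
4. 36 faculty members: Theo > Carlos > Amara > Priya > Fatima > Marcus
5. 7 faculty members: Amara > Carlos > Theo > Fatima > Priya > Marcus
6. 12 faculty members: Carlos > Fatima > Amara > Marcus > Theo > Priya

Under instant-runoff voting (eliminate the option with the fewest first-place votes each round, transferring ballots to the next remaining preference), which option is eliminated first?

Round 1: Theo 36, Fatima 32, Amara 7, Priya 23, Marcus 38, Carlos 12. Eliminate Amara.

Amara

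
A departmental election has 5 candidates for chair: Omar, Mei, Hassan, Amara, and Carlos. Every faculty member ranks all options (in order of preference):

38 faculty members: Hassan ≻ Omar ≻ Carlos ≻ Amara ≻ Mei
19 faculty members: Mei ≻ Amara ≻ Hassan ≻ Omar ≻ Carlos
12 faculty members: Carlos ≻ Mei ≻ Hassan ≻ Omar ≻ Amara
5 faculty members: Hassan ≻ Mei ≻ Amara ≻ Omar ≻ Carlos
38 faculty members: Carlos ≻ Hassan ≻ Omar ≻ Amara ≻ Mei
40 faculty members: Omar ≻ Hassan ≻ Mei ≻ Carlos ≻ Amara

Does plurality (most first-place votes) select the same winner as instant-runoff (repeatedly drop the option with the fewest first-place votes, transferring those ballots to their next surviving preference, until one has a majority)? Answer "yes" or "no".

Plurality — first-place votes: Omar 40, Mei 19, Hassan 43, Amara 0, Carlos 50. Winner: Carlos.
Instant-runoff — R1 Omar 40, Mei 19, Hassan 43, Amara 0, Carlos 50 (Amara out); R2 Omar 40, Mei 19, Hassan 43, Carlos 50 (Mei out); R3 Omar 40, Hassan 62, Carlos 50 (Omar out); R4 Hassan 102, Carlos 50 (Hassan winner). Winner: Hassan.
The two methods disagree.

no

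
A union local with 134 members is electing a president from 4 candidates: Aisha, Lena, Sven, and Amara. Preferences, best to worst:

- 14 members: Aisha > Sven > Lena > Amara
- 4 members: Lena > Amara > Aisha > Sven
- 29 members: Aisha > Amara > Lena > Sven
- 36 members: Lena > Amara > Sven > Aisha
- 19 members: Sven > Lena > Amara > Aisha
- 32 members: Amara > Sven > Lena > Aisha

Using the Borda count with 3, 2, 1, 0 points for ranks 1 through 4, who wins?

Aisha: 14·3 + 4·1 + 29·3 + 36·0 + 19·0 + 32·0 = 133
Lena: 14·1 + 4·3 + 29·1 + 36·3 + 19·2 + 32·1 = 233
Sven: 14·2 + 4·0 + 29·0 + 36·1 + 19·3 + 32·2 = 185
Amara: 14·0 + 4·2 + 29·2 + 36·2 + 19·1 + 32·3 = 253
Amara has the highest Borda score (253).

Amara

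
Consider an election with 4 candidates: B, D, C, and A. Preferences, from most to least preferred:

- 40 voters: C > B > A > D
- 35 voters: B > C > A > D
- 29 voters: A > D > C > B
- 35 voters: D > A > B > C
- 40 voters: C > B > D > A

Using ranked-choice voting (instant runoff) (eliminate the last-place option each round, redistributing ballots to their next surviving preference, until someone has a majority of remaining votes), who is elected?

C

Round 1: B 35, D 35, C 80, A 29. Eliminate A.
Round 2: B 35, D 64, C 80. Eliminate B.
Round 3: D 64, C 115. C has a majority.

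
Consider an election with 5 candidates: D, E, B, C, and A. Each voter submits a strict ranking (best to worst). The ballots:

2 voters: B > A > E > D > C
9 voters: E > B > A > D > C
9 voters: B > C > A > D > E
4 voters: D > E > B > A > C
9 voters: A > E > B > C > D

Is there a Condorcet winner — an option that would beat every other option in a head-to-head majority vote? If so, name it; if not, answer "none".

none

Checking pairwise contests:
E beats D 20–13.
A beats E 20–13.
E beats B 22–11.
E beats C 24–9.
B beats A 24–9.
Every option loses at least one head-to-head, so there is no Condorcet winner.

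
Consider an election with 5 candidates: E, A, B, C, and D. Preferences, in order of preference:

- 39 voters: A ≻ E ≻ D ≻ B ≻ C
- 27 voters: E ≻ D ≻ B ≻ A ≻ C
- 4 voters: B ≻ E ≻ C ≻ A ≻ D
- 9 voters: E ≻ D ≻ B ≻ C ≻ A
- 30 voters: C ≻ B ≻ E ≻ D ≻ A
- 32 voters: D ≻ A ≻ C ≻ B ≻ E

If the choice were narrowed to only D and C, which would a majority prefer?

D

Voters preferring D to C: 107; preferring C to D: 34.
D wins the head-to-head.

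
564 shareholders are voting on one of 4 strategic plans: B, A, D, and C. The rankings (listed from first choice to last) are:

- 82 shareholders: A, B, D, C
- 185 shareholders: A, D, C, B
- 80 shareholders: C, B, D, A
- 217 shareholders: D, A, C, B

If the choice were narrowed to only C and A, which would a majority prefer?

A

Voters preferring C to A: 80; preferring A to C: 484.
A wins the head-to-head.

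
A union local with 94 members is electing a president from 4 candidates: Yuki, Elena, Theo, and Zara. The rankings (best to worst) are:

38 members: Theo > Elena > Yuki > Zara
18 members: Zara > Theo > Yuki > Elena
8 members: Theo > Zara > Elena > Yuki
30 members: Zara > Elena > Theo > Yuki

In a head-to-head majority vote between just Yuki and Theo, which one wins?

Theo

Voters preferring Yuki to Theo: 0; preferring Theo to Yuki: 94.
Theo wins the head-to-head.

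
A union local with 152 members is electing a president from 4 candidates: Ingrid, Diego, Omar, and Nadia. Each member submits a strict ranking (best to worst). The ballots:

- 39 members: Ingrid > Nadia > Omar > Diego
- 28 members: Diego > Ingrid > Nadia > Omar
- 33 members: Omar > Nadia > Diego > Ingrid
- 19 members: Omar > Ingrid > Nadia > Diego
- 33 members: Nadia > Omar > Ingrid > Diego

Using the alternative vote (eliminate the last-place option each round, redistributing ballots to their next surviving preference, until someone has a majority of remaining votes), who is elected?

Round 1: Ingrid 39, Diego 28, Omar 52, Nadia 33. Eliminate Diego.
Round 2: Ingrid 67, Omar 52, Nadia 33. Eliminate Nadia.
Round 3: Ingrid 67, Omar 85. Omar has a majority.

Omar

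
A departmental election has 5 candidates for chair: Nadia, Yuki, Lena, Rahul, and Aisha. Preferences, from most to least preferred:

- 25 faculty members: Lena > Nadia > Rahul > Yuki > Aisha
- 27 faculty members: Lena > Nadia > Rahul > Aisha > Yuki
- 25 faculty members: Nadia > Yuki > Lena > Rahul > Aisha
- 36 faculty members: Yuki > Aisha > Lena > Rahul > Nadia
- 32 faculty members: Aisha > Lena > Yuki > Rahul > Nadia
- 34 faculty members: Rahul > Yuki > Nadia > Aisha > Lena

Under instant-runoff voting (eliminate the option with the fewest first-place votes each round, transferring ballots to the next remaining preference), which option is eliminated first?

Round 1: Nadia 25, Yuki 36, Lena 52, Rahul 34, Aisha 32. Eliminate Nadia.

Nadia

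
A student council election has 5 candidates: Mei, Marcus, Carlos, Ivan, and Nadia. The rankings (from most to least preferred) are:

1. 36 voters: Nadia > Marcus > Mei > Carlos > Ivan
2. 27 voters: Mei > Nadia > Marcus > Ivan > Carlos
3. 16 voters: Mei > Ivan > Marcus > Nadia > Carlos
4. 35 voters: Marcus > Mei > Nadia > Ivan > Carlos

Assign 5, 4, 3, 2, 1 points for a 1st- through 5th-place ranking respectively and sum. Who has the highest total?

Mei

Mei: 36·3 + 27·5 + 16·5 + 35·4 = 463
Marcus: 36·4 + 27·3 + 16·3 + 35·5 = 448
Carlos: 36·2 + 27·1 + 16·1 + 35·1 = 150
Ivan: 36·1 + 27·2 + 16·4 + 35·2 = 224
Nadia: 36·5 + 27·4 + 16·2 + 35·3 = 425
Mei has the highest Borda score (463).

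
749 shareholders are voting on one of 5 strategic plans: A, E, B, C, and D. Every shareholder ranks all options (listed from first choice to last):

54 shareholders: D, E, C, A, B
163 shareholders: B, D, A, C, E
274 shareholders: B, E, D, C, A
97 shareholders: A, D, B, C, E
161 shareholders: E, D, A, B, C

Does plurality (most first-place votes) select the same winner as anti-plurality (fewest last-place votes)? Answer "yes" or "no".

Plurality — first-place votes: A 97, E 161, B 437, C 0, D 54. Winner: B.
Anti-plurality — last-place votes: A 274, E 260, B 54, C 161, D 0. Winner: D.
The two methods disagree.

no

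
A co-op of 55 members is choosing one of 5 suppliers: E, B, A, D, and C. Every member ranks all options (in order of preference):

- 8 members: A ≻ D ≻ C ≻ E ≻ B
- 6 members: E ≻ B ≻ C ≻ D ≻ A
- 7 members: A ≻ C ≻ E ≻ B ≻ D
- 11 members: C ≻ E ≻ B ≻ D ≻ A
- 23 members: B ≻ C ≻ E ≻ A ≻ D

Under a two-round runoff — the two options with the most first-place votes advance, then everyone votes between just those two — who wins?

B

Round 1 first-place votes: E 6, B 23, A 15, D 0, C 11.
B and A advance.
Runoff: B is preferred to A by 40 voters; A by 15.
B wins the runoff.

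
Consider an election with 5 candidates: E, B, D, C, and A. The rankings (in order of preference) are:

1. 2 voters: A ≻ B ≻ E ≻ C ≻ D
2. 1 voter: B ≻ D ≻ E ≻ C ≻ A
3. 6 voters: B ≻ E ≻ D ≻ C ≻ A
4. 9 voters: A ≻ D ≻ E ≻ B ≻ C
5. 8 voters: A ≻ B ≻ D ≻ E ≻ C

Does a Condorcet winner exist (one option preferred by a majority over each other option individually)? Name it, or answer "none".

A vs E: 19–7 for A.
A vs B: 19–7 for A.
A vs D: 19–7 for A.
A vs C: 19–7 for A.
A beats every other option head-to-head.

A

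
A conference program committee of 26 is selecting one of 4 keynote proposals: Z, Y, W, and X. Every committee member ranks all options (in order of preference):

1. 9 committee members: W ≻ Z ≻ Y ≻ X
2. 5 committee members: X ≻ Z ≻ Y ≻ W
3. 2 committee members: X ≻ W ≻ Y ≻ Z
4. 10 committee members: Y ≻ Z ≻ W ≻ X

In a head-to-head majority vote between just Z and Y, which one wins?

Z

Voters preferring Z to Y: 14; preferring Y to Z: 12.
Z wins the head-to-head.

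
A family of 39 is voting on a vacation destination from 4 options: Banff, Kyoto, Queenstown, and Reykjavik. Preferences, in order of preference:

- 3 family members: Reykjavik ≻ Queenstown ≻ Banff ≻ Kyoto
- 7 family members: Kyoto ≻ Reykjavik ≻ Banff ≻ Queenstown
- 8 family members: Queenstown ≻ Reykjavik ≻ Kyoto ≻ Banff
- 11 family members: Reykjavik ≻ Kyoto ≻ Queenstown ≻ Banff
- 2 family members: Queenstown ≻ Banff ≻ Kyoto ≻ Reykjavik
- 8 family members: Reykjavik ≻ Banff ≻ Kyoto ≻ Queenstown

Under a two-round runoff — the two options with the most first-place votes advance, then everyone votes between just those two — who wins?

Round 1 first-place votes: Banff 0, Kyoto 7, Queenstown 10, Reykjavik 22.
Reykjavik and Queenstown advance.
Runoff: Reykjavik is preferred to Queenstown by 29 voters; Queenstown by 10.
Reykjavik wins the runoff.

Reykjavik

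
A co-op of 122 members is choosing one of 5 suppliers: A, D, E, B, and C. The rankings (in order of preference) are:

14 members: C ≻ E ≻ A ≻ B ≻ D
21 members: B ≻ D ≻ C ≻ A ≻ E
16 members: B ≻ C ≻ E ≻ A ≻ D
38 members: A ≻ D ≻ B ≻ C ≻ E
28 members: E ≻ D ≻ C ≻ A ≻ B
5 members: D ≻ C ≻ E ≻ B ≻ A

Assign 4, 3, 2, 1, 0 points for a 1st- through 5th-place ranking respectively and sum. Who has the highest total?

D

A: 14·2 + 21·1 + 16·1 + 38·4 + 28·1 + 5·0 = 245
D: 14·0 + 21·3 + 16·0 + 38·3 + 28·3 + 5·4 = 281
E: 14·3 + 21·0 + 16·2 + 38·0 + 28·4 + 5·2 = 196
B: 14·1 + 21·4 + 16·4 + 38·2 + 28·0 + 5·1 = 243
C: 14·4 + 21·2 + 16·3 + 38·1 + 28·2 + 5·3 = 255
D has the highest Borda score (281).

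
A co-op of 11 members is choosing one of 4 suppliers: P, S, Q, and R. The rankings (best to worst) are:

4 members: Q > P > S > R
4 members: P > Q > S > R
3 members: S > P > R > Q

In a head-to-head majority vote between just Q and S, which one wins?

Voters preferring Q to S: 8; preferring S to Q: 3.
Q wins the head-to-head.

Q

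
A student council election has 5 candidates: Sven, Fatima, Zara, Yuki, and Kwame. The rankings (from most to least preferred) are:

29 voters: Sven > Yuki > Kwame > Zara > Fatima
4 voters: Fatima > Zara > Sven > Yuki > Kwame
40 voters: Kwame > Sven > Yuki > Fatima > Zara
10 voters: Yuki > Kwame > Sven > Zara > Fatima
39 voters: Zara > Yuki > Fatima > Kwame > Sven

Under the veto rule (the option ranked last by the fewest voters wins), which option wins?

Yuki

Last-place votes: Sven 39, Fatima 39, Zara 40, Yuki 0, Kwame 4.
Yuki is ranked last by the fewest voters, so Yuki wins.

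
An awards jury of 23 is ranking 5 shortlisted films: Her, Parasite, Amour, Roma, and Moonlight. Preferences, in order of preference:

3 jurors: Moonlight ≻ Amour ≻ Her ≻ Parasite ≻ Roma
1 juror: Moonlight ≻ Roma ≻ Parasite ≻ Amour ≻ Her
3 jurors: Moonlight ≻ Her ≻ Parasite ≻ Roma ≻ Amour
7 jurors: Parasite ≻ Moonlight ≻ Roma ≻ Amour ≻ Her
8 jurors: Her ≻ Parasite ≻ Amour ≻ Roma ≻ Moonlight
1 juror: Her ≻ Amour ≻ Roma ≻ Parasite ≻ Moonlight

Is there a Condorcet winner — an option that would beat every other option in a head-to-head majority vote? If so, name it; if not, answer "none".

none

Checking pairwise contests:
Moonlight beats Her 14–9.
Her beats Parasite 15–8.
Her beats Amour 12–11.
Her beats Roma 15–8.
Parasite beats Moonlight 16–7.
Every option loses at least one head-to-head, so there is no Condorcet winner.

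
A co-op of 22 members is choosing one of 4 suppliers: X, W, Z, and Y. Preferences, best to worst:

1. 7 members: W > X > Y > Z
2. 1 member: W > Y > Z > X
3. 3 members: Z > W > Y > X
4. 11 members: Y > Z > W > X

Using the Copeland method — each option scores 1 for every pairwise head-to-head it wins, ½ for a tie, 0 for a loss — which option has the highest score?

Y

X: loses to W, Z, and Y → score 0.
W: beats X; ties Y; loses to Z → score 1.5.
Z: beats X and W; loses to Y → score 2.
Y: beats X and Z; ties W → score 2.5.
Y has the best pairwise record.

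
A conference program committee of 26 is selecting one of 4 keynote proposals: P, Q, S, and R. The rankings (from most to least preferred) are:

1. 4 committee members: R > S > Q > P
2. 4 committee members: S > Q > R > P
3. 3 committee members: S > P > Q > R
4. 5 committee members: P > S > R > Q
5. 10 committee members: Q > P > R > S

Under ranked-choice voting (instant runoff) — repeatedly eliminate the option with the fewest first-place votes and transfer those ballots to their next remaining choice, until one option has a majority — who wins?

Round 1: P 5, Q 10, S 7, R 4. Eliminate R.
Round 2: P 5, Q 10, S 11. Eliminate P.
Round 3: Q 10, S 16. S has a majority.

S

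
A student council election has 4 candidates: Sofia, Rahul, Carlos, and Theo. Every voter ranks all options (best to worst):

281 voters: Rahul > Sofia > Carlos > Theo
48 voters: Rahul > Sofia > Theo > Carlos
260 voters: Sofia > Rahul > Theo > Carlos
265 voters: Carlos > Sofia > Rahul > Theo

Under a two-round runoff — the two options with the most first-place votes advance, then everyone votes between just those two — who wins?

Round 1 first-place votes: Sofia 260, Rahul 329, Carlos 265, Theo 0.
Rahul and Carlos advance.
Runoff: Rahul is preferred to Carlos by 589 voters; Carlos by 265.
Rahul wins the runoff.

Rahul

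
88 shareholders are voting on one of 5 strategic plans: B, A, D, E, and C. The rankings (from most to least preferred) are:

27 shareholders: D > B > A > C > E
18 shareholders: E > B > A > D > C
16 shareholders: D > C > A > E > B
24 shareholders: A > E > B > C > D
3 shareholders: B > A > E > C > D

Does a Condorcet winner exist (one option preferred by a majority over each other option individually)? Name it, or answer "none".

Checking pairwise contests:
E beats B 58–30.
B beats A 48–40.
B beats D 45–43.
A beats E 70–18.
B beats C 72–16.
Every option loses at least one head-to-head, so there is no Condorcet winner.

none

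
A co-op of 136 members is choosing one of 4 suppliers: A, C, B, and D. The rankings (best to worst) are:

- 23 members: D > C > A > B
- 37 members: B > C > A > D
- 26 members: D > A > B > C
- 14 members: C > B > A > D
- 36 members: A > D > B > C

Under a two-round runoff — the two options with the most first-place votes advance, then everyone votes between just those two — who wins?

Round 1 first-place votes: A 36, C 14, B 37, D 49.
D and B advance.
Runoff: D is preferred to B by 85 voters; B by 51.
D wins the runoff.

D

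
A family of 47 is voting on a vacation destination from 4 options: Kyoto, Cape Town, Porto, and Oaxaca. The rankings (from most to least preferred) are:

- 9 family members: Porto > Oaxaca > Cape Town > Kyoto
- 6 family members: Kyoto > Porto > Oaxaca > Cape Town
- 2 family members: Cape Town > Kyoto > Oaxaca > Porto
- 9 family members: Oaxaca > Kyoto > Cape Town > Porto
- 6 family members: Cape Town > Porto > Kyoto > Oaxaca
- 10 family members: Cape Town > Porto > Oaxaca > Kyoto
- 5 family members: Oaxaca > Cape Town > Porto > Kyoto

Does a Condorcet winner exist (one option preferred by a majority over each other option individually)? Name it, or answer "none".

none

Checking pairwise contests:
Cape Town beats Kyoto 32–15.
Oaxaca beats Cape Town 29–18.
Cape Town beats Porto 32–15.
Porto beats Oaxaca 31–16.
Every option loses at least one head-to-head, so there is no Condorcet winner.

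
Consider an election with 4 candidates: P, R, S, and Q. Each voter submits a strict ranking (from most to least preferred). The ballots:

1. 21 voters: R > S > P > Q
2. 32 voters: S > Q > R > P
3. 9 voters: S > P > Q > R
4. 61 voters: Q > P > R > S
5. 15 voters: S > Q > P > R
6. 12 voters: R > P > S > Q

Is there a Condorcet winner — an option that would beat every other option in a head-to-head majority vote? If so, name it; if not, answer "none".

none

Checking pairwise contests:
S beats P 77–73.
P beats R 85–65.
R beats S 94–56.
S beats Q 89–61.
Every option loses at least one head-to-head, so there is no Condorcet winner.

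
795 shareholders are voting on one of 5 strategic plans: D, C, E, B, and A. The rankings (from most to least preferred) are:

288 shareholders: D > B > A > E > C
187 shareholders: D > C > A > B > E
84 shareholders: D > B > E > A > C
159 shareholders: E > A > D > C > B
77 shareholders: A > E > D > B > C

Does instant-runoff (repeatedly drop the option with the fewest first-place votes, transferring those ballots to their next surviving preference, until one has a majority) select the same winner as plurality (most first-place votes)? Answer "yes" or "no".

Instant-runoff — R1 D 559, C 0, E 159, B 0, A 77 (D winner). Winner: D.
Plurality — first-place votes: D 559, C 0, E 159, B 0, A 77. Winner: D.
The two methods agree.

yes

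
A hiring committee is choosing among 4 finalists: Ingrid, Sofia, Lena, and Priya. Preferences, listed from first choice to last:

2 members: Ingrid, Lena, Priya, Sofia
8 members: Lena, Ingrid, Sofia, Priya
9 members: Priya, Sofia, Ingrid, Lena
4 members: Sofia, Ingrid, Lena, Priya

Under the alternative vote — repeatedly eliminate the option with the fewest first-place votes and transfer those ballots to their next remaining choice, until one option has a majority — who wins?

Lena

Round 1: Ingrid 2, Sofia 4, Lena 8, Priya 9. Eliminate Ingrid.
Round 2: Sofia 4, Lena 10, Priya 9. Eliminate Sofia.
Round 3: Lena 14, Priya 9. Lena has a majority.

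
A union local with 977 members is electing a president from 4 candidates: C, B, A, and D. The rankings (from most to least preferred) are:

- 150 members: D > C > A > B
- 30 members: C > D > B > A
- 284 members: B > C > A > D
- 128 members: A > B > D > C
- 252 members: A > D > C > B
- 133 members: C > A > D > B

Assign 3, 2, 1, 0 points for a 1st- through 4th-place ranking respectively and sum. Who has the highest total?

C: 150·2 + 30·3 + 284·2 + 128·0 + 252·1 + 133·3 = 1609
B: 150·0 + 30·1 + 284·3 + 128·2 + 252·0 + 133·0 = 1138
A: 150·1 + 30·0 + 284·1 + 128·3 + 252·3 + 133·2 = 1840
D: 150·3 + 30·2 + 284·0 + 128·1 + 252·2 + 133·1 = 1275
A has the highest Borda score (1840).

A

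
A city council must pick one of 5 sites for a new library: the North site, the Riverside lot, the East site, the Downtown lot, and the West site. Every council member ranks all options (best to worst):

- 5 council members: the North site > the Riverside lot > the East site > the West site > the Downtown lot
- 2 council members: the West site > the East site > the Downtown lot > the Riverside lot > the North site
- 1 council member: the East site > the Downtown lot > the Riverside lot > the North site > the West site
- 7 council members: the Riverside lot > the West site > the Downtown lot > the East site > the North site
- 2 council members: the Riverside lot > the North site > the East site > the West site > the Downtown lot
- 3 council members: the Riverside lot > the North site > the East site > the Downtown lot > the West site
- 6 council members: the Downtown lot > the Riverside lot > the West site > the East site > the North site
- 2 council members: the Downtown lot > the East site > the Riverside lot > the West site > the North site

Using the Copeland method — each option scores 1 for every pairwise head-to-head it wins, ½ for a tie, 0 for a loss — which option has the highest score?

the Riverside lot

the North site: loses to the Riverside lot, the East site, the Downtown lot, and the West site → score 0.
the Riverside lot: beats the North site, the East site, the Downtown lot, and the West site → score 4.
the East site: beats the North site; loses to the Riverside lot, the Downtown lot, and the West site → score 1.
the Downtown lot: beats the North site and the East site; loses to the Riverside lot and the West site → score 2.
the West site: beats the North site, the East site, and the Downtown lot; loses to the Riverside lot → score 3.
the Riverside lot has the best pairwise record.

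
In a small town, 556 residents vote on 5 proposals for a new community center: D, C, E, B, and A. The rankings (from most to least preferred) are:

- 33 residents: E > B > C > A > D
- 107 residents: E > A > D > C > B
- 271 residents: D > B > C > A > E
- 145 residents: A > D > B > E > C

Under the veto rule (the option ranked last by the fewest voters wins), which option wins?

Last-place votes: D 33, C 145, E 271, B 107, A 0.
A is ranked last by the fewest voters, so A wins.

A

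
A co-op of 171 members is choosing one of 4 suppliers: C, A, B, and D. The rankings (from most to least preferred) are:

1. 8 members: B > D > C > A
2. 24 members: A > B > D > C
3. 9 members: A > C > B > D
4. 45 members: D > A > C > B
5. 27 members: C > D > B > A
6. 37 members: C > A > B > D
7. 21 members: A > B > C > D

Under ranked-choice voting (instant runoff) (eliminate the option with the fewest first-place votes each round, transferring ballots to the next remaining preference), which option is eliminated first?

Round 1: C 64, A 54, B 8, D 45. Eliminate B.

B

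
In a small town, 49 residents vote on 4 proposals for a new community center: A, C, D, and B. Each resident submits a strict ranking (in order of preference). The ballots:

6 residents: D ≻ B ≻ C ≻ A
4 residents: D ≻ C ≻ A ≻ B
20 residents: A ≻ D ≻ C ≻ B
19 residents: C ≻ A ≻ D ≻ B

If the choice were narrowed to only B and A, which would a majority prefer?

Voters preferring B to A: 6; preferring A to B: 43.
A wins the head-to-head.

A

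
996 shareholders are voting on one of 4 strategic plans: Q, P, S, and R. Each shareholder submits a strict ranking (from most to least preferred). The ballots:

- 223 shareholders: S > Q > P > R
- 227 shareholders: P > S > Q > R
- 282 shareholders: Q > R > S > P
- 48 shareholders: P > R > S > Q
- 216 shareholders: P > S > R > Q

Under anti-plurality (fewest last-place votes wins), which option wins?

Last-place votes: Q 264, P 282, S 0, R 450.
S is ranked last by the fewest voters, so S wins.

S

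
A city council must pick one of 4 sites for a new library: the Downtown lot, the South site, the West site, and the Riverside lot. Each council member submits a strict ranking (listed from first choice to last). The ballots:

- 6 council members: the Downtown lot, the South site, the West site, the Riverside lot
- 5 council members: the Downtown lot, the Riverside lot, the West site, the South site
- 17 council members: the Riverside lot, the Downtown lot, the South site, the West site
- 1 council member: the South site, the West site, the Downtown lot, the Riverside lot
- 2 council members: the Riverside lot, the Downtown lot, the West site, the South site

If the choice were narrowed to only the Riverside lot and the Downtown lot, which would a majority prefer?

the Riverside lot

Voters preferring the Riverside lot to the Downtown lot: 19; preferring the Downtown lot to the Riverside lot: 12.
the Riverside lot wins the head-to-head.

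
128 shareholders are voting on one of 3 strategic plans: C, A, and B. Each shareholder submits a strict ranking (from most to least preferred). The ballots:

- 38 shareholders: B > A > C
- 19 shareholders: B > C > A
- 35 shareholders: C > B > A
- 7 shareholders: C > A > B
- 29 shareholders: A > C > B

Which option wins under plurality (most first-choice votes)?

First-place votes: C 42, A 29, B 57.
B has the most first-place votes.

B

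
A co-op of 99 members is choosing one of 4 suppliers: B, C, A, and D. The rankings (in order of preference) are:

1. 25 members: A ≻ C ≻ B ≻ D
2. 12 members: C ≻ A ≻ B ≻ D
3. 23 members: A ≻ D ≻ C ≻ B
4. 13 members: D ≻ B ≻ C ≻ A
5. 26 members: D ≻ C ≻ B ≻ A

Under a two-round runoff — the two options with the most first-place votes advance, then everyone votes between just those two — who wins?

Round 1 first-place votes: B 0, C 12, A 48, D 39.
A and D advance.
Runoff: A is preferred to D by 60 voters; D by 39.
A wins the runoff.

A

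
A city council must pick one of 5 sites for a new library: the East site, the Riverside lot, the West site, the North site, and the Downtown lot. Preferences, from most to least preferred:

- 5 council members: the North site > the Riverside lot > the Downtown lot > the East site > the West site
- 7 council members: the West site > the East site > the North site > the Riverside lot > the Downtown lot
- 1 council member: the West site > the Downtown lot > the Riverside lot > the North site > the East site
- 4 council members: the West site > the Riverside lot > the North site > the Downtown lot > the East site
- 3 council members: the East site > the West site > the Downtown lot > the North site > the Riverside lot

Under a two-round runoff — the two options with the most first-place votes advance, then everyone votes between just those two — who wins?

the West site

Round 1 first-place votes: the East site 3, the Riverside lot 0, the West site 12, the North site 5, the Downtown lot 0.
the West site and the North site advance.
Runoff: the West site is preferred to the North site by 15 voters; the North site by 5.
the West site wins the runoff.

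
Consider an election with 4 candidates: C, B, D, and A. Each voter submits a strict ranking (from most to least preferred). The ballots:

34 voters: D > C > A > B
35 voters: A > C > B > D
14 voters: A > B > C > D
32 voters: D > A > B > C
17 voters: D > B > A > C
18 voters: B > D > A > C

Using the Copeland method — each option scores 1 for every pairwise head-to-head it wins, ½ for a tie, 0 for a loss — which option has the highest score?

C: loses to B, D, and A → score 0.
B: beats C; loses to D and A → score 1.
D: beats C, B, and A → score 3.
A: beats C and B; loses to D → score 2.
D has the best pairwise record.

D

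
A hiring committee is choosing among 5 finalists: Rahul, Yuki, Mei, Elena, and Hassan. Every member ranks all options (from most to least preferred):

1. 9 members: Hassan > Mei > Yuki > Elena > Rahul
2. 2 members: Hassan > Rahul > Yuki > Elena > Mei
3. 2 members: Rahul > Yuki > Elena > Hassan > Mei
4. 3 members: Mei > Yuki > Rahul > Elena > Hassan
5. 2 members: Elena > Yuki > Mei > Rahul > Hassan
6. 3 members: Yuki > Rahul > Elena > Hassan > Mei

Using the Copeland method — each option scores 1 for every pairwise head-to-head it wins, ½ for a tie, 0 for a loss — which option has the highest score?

Rahul: loses to Yuki, Mei, Elena, and Hassan → score 0.
Yuki: beats Rahul and Elena; loses to Mei and Hassan → score 2.
Mei: beats Rahul, Yuki, and Elena; loses to Hassan → score 3.
Elena: beats Rahul; loses to Yuki, Mei, and Hassan → score 1.
Hassan: beats Rahul, Yuki, Mei, and Elena → score 4.
Hassan has the best pairwise record.

Hassan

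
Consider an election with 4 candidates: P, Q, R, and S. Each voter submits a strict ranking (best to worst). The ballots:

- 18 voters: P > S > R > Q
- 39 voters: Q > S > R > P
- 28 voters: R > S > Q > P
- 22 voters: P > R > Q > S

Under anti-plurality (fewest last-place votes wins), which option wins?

Last-place votes: P 67, Q 18, R 0, S 22.
R is ranked last by the fewest voters, so R wins.

R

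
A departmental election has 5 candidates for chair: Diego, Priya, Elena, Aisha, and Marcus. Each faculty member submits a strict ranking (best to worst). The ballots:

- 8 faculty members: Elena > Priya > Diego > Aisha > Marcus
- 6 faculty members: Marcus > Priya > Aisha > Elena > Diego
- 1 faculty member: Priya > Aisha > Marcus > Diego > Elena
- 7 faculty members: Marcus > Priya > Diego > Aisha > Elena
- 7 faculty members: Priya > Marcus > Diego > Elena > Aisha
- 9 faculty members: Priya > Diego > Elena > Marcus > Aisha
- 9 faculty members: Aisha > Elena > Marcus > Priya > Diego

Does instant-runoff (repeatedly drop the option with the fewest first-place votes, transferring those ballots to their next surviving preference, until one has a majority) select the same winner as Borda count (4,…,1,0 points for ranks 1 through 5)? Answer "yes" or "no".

yes

Instant-runoff — R1 Diego 0, Priya 17, Elena 8, Aisha 9, Marcus 13 (Diego out); R2 Priya 17, Elena 8, Aisha 9, Marcus 13 (Elena out); R3 Priya 25, Aisha 9, Marcus 13 (Priya winner). Winner: Priya.
Borda — scores: Diego 72, Priya 140, Elena 90, Aisha 66, Marcus 102. Winner: Priya.
The two methods agree.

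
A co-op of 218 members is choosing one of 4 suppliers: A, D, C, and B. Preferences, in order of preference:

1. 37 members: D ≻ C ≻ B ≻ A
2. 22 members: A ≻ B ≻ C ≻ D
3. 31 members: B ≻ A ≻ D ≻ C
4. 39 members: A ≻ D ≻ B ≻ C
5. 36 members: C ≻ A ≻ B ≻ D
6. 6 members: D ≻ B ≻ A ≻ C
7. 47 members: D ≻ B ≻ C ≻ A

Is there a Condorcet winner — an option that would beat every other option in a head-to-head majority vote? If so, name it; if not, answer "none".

Checking pairwise contests:
C beats A 120–98.
A beats D 128–90.
D beats C 160–58.
D beats B 129–89.
Every option loses at least one head-to-head, so there is no Condorcet winner.

none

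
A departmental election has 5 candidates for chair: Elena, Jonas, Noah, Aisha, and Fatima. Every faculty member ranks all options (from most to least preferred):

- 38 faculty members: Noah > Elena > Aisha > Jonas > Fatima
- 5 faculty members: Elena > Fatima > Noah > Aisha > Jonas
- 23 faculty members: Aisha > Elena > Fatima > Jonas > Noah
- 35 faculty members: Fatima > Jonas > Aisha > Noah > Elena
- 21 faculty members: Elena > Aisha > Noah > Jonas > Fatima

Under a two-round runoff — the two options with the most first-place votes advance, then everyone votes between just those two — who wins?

Fatima

Round 1 first-place votes: Elena 26, Jonas 0, Noah 38, Aisha 23, Fatima 35.
Noah and Fatima advance.
Runoff: Noah is preferred to Fatima by 59 voters; Fatima by 63.
Fatima wins the runoff.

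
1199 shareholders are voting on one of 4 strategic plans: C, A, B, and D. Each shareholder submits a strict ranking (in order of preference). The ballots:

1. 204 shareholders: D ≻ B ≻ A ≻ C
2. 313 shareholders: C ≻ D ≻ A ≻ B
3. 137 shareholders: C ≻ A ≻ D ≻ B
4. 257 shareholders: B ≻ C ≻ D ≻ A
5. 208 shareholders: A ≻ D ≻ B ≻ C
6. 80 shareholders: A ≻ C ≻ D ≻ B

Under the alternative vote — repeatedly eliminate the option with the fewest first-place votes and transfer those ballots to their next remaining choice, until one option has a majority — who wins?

Round 1: C 450, A 288, B 257, D 204. Eliminate D.
Round 2: C 450, A 288, B 461. Eliminate A.
Round 3: C 530, B 669. B has a majority.

B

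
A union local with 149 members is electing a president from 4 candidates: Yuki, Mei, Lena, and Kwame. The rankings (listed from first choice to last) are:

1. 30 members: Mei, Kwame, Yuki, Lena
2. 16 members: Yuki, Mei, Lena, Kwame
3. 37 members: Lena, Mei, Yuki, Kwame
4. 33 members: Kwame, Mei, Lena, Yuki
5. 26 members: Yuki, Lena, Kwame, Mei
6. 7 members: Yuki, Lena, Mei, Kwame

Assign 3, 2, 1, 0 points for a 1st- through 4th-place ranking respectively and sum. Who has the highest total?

Mei

Yuki: 30·1 + 16·3 + 37·1 + 33·0 + 26·3 + 7·3 = 214
Mei: 30·3 + 16·2 + 37·2 + 33·2 + 26·0 + 7·1 = 269
Lena: 30·0 + 16·1 + 37·3 + 33·1 + 26·2 + 7·2 = 226
Kwame: 30·2 + 16·0 + 37·0 + 33·3 + 26·1 + 7·0 = 185
Mei has the highest Borda score (269).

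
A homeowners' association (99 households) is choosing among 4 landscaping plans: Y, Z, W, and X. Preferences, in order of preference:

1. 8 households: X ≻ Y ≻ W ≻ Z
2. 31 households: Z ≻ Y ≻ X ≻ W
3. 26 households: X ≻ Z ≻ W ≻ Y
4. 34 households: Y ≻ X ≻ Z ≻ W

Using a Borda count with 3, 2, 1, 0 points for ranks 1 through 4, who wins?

Y: 8·2 + 31·2 + 26·0 + 34·3 = 180
Z: 8·0 + 31·3 + 26·2 + 34·1 = 179
W: 8·1 + 31·0 + 26·1 + 34·0 = 34
X: 8·3 + 31·1 + 26·3 + 34·2 = 201
X has the highest Borda score (201).

X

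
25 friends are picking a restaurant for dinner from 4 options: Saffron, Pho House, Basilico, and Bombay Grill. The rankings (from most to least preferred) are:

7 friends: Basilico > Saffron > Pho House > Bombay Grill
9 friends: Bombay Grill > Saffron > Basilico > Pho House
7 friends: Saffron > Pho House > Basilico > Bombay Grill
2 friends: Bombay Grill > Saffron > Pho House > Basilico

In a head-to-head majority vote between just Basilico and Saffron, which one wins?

Saffron

Voters preferring Basilico to Saffron: 7; preferring Saffron to Basilico: 18.
Saffron wins the head-to-head.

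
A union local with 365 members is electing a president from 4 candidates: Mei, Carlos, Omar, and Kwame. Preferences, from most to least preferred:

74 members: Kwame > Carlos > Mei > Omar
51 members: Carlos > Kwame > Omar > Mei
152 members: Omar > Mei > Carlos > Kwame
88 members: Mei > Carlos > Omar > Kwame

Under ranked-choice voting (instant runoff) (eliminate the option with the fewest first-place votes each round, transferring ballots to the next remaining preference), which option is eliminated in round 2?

Mei

Round 1: Mei 88, Carlos 51, Omar 152, Kwame 74. Eliminate Carlos.
Round 2: Mei 88, Omar 152, Kwame 125. Eliminate Mei.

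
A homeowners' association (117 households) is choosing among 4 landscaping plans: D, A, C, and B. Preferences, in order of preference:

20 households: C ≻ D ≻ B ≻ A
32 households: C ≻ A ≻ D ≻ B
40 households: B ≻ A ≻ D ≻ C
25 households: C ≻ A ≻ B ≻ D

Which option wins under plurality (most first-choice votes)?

First-place votes: D 0, A 0, C 77, B 40.
C has the most first-place votes.

C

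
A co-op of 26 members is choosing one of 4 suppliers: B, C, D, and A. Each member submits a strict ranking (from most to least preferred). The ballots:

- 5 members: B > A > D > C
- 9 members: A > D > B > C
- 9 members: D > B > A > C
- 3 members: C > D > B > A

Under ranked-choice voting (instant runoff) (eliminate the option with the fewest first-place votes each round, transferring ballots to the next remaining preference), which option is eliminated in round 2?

Round 1: B 5, C 3, D 9, A 9. Eliminate C.
Round 2: B 5, D 12, A 9. Eliminate B.

B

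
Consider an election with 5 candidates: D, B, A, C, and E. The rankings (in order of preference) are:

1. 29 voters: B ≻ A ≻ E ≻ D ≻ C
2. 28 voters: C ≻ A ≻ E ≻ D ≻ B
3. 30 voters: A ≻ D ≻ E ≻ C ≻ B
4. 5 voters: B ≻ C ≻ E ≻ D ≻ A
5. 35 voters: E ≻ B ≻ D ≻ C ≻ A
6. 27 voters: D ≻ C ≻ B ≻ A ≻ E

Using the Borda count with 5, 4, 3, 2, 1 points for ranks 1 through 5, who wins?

D: 29·2 + 28·2 + 30·4 + 5·2 + 35·3 + 27·5 = 484
B: 29·5 + 28·1 + 30·1 + 5·5 + 35·4 + 27·3 = 449
A: 29·4 + 28·4 + 30·5 + 5·1 + 35·1 + 27·2 = 472
C: 29·1 + 28·5 + 30·2 + 5·4 + 35·2 + 27·4 = 427
E: 29·3 + 28·3 + 30·3 + 5·3 + 35·5 + 27·1 = 478
D has the highest Borda score (484).

D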